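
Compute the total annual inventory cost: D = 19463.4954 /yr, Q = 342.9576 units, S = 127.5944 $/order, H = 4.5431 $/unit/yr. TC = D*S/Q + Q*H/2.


Ordering cost = D*S/Q = 7241.2246
Holding cost = Q*H/2 = 779.0453
TC = 7241.2246 + 779.0453 = 8020.2700

8020.2700 $/yr


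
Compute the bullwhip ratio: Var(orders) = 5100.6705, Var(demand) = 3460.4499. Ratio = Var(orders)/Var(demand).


BW = 5100.6705 / 3460.4499 = 1.4740

1.4740


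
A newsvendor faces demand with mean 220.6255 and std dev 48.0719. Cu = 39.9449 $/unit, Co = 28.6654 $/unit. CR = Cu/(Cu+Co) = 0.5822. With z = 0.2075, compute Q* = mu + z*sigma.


CR = Cu/(Cu+Co) = 39.9449/(39.9449+28.6654) = 0.5822
z = 0.2075
Q* = 220.6255 + 0.2075 * 48.0719 = 230.6004

230.6004 units


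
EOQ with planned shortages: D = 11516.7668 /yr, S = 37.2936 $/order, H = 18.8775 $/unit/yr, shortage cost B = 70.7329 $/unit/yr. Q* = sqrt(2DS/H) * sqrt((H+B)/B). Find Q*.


sqrt(2DS/H) = 213.3169
sqrt((H+B)/B) = 1.1256
Q* = 213.3169 * 1.1256 = 240.1008

240.1008 units


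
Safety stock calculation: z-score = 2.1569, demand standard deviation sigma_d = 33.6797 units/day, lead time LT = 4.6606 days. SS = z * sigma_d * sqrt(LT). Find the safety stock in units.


sqrt(LT) = sqrt(4.6606) = 2.1588
SS = 2.1569 * 33.6797 * 2.1588 = 156.8264

156.8264 units


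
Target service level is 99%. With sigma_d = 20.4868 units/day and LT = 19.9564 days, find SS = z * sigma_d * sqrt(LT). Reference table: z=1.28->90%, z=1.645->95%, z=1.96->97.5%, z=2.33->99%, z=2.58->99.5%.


From the table, SL = 99% corresponds to z = 2.33
sqrt(LT) = sqrt(19.9564) = 4.4673
SS = 2.33 * 20.4868 * 4.4673 = 213.2412

213.2412 units


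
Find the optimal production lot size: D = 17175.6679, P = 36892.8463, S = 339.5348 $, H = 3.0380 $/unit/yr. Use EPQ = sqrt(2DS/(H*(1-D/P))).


1 - D/P = 1 - 0.4656 = 0.5344
H*(1-D/P) = 1.6236
2DS = 11663473.9306
EPQ = sqrt(7183524.0497) = 2680.2097

2680.2097 units


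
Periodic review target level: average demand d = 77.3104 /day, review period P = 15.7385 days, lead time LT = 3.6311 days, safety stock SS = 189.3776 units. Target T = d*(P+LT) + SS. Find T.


P + LT = 19.3696
d*(P+LT) = 77.3104 * 19.3696 = 1497.4715
T = 1497.4715 + 189.3776 = 1686.8491

1686.8491 units


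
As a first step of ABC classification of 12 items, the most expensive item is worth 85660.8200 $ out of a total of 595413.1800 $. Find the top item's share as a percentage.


Top item = 85660.8200
Total = 595413.1800
Percentage = 85660.8200 / 595413.1800 * 100 = 14.3868

14.3868%


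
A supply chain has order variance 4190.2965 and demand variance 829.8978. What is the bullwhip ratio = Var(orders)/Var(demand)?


BW = 4190.2965 / 829.8978 = 5.0492

5.0492


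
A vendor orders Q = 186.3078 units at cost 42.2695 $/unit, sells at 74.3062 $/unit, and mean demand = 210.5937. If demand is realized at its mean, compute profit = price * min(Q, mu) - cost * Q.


Sales at mu = min(186.3078, 210.5937) = 186.3078
Revenue = 74.3062 * 186.3078 = 13843.8246
Total cost = 42.2695 * 186.3078 = 7875.1376
Profit = 13843.8246 - 7875.1376 = 5968.6871

5968.6871 $


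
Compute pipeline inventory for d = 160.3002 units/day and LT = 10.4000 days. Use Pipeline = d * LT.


Pipeline = 160.3002 * 10.4000 = 1667.1221

1667.1221 units


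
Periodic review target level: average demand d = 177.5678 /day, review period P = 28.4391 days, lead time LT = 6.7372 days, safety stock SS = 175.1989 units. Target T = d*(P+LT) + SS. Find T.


P + LT = 35.1763
d*(P+LT) = 177.5678 * 35.1763 = 6246.1782
T = 6246.1782 + 175.1989 = 6421.3771

6421.3771 units


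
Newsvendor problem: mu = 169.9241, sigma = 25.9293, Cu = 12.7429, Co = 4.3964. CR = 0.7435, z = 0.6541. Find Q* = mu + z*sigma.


CR = Cu/(Cu+Co) = 12.7429/(12.7429+4.3964) = 0.7435
z = 0.6541
Q* = 169.9241 + 0.6541 * 25.9293 = 186.8845

186.8845 units


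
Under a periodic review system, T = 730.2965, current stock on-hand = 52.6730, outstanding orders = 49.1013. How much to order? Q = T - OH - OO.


Inventory position = OH + OO = 52.6730 + 49.1013 = 101.7743
Q = 730.2965 - 101.7743 = 628.5222

628.5222 units


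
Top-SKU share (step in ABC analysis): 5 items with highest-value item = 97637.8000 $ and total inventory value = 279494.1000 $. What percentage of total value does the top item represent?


Top item = 97637.8000
Total = 279494.1000
Percentage = 97637.8000 / 279494.1000 * 100 = 34.9338

34.9338%


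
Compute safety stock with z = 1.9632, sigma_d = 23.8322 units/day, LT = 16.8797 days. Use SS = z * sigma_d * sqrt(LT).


sqrt(LT) = sqrt(16.8797) = 4.1085
SS = 1.9632 * 23.8322 * 4.1085 = 192.2255

192.2255 units


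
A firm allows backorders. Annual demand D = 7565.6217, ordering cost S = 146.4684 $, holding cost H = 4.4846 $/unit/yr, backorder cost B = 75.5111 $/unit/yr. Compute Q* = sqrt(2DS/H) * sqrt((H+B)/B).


sqrt(2DS/H) = 702.9872
sqrt((H+B)/B) = 1.0293
Q* = 702.9872 * 1.0293 = 723.5613

723.5613 units


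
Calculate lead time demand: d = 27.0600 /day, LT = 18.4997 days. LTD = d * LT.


LTD = 27.0600 * 18.4997 = 500.6019

500.6019 units


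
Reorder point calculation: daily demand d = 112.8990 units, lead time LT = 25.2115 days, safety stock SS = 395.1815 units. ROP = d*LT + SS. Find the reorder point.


d*LT = 112.8990 * 25.2115 = 2846.3531
ROP = 2846.3531 + 395.1815 = 3241.5346

3241.5346 units


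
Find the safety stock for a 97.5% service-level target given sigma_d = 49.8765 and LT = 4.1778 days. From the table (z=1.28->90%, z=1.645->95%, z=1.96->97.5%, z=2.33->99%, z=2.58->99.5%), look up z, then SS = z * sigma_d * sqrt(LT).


From the table, SL = 97.5% corresponds to z = 1.96
sqrt(LT) = sqrt(4.1778) = 2.0440
SS = 1.96 * 49.8765 * 2.0440 = 199.8140

199.8140 units


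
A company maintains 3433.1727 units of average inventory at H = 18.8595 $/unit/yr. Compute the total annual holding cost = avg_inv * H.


Cost = 3433.1727 * 18.8595 = 64747.9205

64747.9205 $/yr


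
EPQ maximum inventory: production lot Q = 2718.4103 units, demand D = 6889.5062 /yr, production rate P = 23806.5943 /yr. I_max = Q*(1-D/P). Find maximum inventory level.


D/P = 0.2894
1 - D/P = 0.7106
I_max = 2718.4103 * 0.7106 = 1931.7163

1931.7163 units


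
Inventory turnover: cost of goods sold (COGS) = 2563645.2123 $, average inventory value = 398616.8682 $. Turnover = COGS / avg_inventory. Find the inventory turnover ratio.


Turnover = 2563645.2123 / 398616.8682 = 6.4314

6.4314


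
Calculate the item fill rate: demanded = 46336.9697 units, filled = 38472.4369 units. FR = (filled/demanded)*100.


FR = 38472.4369 / 46336.9697 * 100 = 83.0275

83.0275%


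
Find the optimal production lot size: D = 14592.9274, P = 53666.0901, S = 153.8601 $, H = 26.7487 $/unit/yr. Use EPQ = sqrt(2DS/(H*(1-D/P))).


1 - D/P = 1 - 0.2719 = 0.7281
H*(1-D/P) = 19.4752
2DS = 4490538.5381
EPQ = sqrt(230577.6123) = 480.1850

480.1850 units


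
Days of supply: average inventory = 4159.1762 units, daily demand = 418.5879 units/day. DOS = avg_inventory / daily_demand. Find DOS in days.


DOS = 4159.1762 / 418.5879 = 9.9362

9.9362 days


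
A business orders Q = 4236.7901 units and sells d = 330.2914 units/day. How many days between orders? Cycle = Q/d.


Cycle = 4236.7901 / 330.2914 = 12.8274

12.8274 days


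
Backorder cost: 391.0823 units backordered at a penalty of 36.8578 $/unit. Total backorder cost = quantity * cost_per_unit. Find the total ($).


Total = 391.0823 * 36.8578 = 14414.4332

14414.4332 $


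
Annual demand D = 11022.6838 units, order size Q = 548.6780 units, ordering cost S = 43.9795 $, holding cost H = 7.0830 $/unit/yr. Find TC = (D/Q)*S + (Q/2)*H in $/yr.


Ordering cost = D*S/Q = 883.5275
Holding cost = Q*H/2 = 1943.1431
TC = 883.5275 + 1943.1431 = 2826.6707

2826.6707 $/yr


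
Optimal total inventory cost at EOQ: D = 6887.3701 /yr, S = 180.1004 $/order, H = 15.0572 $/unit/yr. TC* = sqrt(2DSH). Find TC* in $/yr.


2*D*S*H = 37354447.1305
TC* = sqrt(37354447.1305) = 6111.8285

6111.8285 $/yr


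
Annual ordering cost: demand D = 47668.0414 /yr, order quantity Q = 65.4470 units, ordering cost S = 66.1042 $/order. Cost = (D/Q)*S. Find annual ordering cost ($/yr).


Number of orders = D/Q = 728.3457
Cost = 728.3457 * 66.1042 = 48146.7102

48146.7102 $/yr


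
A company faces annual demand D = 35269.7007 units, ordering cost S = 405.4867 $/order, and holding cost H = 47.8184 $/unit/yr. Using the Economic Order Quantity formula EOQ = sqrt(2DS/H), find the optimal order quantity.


2*D*S = 2 * 35269.7007 * 405.4867 = 28602789.0937
2*D*S/H = 598154.4571
EOQ = sqrt(598154.4571) = 773.4045

773.4045 units


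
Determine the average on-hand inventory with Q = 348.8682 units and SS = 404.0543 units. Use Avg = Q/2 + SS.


Q/2 = 174.4341
Avg = 174.4341 + 404.0543 = 578.4884

578.4884 units


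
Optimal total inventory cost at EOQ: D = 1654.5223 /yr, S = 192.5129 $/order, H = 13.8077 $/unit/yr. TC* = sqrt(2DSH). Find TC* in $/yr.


2*D*S*H = 8795971.2161
TC* = sqrt(8795971.2161) = 2965.8003

2965.8003 $/yr


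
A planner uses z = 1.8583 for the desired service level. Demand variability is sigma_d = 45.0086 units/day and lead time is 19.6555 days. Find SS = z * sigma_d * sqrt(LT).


sqrt(LT) = sqrt(19.6555) = 4.4335
SS = 1.8583 * 45.0086 * 4.4335 = 370.8117

370.8117 units


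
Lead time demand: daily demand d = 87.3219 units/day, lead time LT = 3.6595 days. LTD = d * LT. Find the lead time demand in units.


LTD = 87.3219 * 3.6595 = 319.5545

319.5545 units


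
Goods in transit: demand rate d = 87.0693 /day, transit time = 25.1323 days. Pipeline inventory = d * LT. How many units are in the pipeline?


Pipeline = 87.0693 * 25.1323 = 2188.2518

2188.2518 units


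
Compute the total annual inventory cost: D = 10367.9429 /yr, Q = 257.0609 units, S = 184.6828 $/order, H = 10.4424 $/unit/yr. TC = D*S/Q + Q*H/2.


Ordering cost = D*S/Q = 7448.7436
Holding cost = Q*H/2 = 1342.1664
TC = 7448.7436 + 1342.1664 = 8790.9099

8790.9099 $/yr


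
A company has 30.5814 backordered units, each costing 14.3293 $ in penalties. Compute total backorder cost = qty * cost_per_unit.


Total = 30.5814 * 14.3293 = 438.2101

438.2101 $


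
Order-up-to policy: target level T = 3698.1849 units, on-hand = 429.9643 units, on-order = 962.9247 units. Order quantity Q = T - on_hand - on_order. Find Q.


Inventory position = OH + OO = 429.9643 + 962.9247 = 1392.8890
Q = 3698.1849 - 1392.8890 = 2305.2959

2305.2959 units


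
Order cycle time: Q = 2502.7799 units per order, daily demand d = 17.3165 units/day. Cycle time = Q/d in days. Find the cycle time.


Cycle = 2502.7799 / 17.3165 = 144.5315

144.5315 days


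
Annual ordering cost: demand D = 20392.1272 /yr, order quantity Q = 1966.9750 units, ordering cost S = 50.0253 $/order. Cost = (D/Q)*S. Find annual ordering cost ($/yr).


Number of orders = D/Q = 10.3673
Cost = 10.3673 * 50.0253 = 518.6249

518.6249 $/yr


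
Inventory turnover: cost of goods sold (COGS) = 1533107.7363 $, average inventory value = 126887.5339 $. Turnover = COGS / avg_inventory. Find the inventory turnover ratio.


Turnover = 1533107.7363 / 126887.5339 = 12.0824

12.0824


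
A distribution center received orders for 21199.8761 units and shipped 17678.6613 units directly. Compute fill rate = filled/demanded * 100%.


FR = 17678.6613 / 21199.8761 * 100 = 83.3904

83.3904%


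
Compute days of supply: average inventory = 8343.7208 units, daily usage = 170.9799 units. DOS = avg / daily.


DOS = 8343.7208 / 170.9799 = 48.7994

48.7994 days


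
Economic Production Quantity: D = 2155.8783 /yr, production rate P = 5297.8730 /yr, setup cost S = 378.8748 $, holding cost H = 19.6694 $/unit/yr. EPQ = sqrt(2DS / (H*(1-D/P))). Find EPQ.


1 - D/P = 1 - 0.4069 = 0.5931
H*(1-D/P) = 11.6653
2DS = 1633615.9195
EPQ = sqrt(140040.9150) = 374.2204

374.2204 units


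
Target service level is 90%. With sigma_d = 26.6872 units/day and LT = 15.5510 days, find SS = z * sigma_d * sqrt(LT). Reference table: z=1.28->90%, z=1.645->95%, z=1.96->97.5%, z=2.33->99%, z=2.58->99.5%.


From the table, SL = 90% corresponds to z = 1.28
sqrt(LT) = sqrt(15.5510) = 3.9435
SS = 1.28 * 26.6872 * 3.9435 = 134.7076

134.7076 units


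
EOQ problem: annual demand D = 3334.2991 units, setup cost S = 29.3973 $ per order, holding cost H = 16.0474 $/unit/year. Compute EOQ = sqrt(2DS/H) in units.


2*D*S = 2 * 3334.2991 * 29.3973 = 196038.7819
2*D*S/H = 12216.2333
EOQ = sqrt(12216.2333) = 110.5271

110.5271 units


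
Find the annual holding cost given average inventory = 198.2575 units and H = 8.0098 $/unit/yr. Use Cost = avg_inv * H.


Cost = 198.2575 * 8.0098 = 1588.0029

1588.0029 $/yr


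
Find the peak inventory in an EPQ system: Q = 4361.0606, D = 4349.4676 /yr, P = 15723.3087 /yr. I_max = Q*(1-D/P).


D/P = 0.2766
1 - D/P = 0.7234
I_max = 4361.0606 * 0.7234 = 3154.6802

3154.6802 units


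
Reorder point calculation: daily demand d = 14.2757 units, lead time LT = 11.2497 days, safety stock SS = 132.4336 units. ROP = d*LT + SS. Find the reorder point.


d*LT = 14.2757 * 11.2497 = 160.5973
ROP = 160.5973 + 132.4336 = 293.0309

293.0309 units


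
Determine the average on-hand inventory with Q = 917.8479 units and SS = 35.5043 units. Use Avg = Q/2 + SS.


Q/2 = 458.9239
Avg = 458.9239 + 35.5043 = 494.4282

494.4282 units


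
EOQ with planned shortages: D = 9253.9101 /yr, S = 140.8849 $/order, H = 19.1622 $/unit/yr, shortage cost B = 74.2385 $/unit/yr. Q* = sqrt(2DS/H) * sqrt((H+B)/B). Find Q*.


sqrt(2DS/H) = 368.8818
sqrt((H+B)/B) = 1.1217
Q* = 368.8818 * 1.1217 = 413.7592

413.7592 units


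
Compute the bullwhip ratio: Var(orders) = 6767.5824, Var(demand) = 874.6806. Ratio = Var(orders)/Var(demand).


BW = 6767.5824 / 874.6806 = 7.7372

7.7372


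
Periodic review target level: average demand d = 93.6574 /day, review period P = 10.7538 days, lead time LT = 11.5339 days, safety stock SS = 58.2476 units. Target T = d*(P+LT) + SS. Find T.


P + LT = 22.2877
d*(P+LT) = 93.6574 * 22.2877 = 2087.4080
T = 2087.4080 + 58.2476 = 2145.6556

2145.6556 units


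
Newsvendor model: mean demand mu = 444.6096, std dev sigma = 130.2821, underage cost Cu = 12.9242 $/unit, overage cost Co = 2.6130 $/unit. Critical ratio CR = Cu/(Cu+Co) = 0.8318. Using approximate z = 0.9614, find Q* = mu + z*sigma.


CR = Cu/(Cu+Co) = 12.9242/(12.9242+2.6130) = 0.8318
z = 0.9614
Q* = 444.6096 + 0.9614 * 130.2821 = 569.8628

569.8628 units


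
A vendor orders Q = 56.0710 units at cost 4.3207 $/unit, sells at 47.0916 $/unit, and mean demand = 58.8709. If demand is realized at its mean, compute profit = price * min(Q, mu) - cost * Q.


Sales at mu = min(56.0710, 58.8709) = 56.0710
Revenue = 47.0916 * 56.0710 = 2640.4731
Total cost = 4.3207 * 56.0710 = 242.2660
Profit = 2640.4731 - 242.2660 = 2398.2071

2398.2071 $


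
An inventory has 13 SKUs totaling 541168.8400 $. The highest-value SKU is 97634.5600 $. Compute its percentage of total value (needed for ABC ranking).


Top item = 97634.5600
Total = 541168.8400
Percentage = 97634.5600 / 541168.8400 * 100 = 18.0414

18.0414%


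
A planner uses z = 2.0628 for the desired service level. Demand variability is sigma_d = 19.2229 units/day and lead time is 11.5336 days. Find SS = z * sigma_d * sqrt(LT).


sqrt(LT) = sqrt(11.5336) = 3.3961
SS = 2.0628 * 19.2229 * 3.3961 = 134.6662

134.6662 units


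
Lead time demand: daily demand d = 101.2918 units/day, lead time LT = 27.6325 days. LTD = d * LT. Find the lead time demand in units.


LTD = 101.2918 * 27.6325 = 2798.9457

2798.9457 units


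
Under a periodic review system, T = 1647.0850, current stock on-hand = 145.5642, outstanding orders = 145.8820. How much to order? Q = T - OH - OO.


Inventory position = OH + OO = 145.5642 + 145.8820 = 291.4462
Q = 1647.0850 - 291.4462 = 1355.6388

1355.6388 units


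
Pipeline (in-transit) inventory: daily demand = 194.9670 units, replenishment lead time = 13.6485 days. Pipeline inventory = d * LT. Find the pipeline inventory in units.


Pipeline = 194.9670 * 13.6485 = 2661.0071

2661.0071 units


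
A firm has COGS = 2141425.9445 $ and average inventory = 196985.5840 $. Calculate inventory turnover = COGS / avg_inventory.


Turnover = 2141425.9445 / 196985.5840 = 10.8710

10.8710


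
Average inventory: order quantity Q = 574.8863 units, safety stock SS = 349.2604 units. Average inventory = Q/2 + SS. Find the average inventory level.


Q/2 = 287.4432
Avg = 287.4432 + 349.2604 = 636.7035

636.7035 units


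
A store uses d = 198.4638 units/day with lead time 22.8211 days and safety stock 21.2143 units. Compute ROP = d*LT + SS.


d*LT = 198.4638 * 22.8211 = 4529.1622
ROP = 4529.1622 + 21.2143 = 4550.3765

4550.3765 units


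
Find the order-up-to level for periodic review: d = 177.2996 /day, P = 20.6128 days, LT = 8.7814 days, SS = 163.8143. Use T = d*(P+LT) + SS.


P + LT = 29.3942
d*(P+LT) = 177.2996 * 29.3942 = 5211.5799
T = 5211.5799 + 163.8143 = 5375.3942

5375.3942 units


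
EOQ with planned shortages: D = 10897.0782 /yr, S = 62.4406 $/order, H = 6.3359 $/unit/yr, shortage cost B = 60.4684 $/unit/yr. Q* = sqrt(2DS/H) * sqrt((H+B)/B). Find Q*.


sqrt(2DS/H) = 463.4463
sqrt((H+B)/B) = 1.0511
Q* = 463.4463 * 1.0511 = 487.1216

487.1216 units


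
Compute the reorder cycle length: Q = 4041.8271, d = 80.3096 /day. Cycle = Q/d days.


Cycle = 4041.8271 / 80.3096 = 50.3281

50.3281 days


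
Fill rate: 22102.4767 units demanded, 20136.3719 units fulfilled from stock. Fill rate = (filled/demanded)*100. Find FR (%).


FR = 20136.3719 / 22102.4767 * 100 = 91.1046

91.1046%


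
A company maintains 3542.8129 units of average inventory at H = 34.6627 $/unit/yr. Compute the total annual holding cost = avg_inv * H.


Cost = 3542.8129 * 34.6627 = 122803.4607

122803.4607 $/yr


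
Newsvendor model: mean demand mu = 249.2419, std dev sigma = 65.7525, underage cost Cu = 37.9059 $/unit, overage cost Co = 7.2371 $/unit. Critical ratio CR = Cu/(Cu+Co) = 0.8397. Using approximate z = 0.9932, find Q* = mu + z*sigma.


CR = Cu/(Cu+Co) = 37.9059/(37.9059+7.2371) = 0.8397
z = 0.9932
Q* = 249.2419 + 0.9932 * 65.7525 = 314.5473

314.5473 units


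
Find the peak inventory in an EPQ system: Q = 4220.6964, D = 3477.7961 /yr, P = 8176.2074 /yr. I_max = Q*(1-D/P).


D/P = 0.4254
1 - D/P = 0.5746
I_max = 4220.6964 * 0.5746 = 2425.3993

2425.3993 units


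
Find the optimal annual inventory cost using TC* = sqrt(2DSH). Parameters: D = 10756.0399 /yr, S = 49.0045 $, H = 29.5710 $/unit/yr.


2*D*S*H = 31173414.4782
TC* = sqrt(31173414.4782) = 5583.3157

5583.3157 $/yr


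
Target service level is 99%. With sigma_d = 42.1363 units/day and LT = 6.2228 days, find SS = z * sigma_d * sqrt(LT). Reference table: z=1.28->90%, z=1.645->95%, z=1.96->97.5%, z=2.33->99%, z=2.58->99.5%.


From the table, SL = 99% corresponds to z = 2.33
sqrt(LT) = sqrt(6.2228) = 2.4946
SS = 2.33 * 42.1363 * 2.4946 = 244.9093

244.9093 units


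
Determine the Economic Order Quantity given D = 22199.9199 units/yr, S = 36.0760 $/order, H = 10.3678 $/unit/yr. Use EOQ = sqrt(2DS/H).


2*D*S = 2 * 22199.9199 * 36.0760 = 1601768.6206
2*D*S/H = 154494.5524
EOQ = sqrt(154494.5524) = 393.0580

393.0580 units


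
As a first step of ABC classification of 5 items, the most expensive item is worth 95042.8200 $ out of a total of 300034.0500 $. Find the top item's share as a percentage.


Top item = 95042.8200
Total = 300034.0500
Percentage = 95042.8200 / 300034.0500 * 100 = 31.6773

31.6773%


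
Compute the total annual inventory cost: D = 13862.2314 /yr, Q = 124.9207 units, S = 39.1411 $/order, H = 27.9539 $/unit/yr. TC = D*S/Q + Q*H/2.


Ordering cost = D*S/Q = 4343.4193
Holding cost = Q*H/2 = 1746.0104
TC = 4343.4193 + 1746.0104 = 6089.4297

6089.4297 $/yr


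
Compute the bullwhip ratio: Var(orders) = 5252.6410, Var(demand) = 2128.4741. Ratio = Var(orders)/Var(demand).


BW = 5252.6410 / 2128.4741 = 2.4678

2.4678


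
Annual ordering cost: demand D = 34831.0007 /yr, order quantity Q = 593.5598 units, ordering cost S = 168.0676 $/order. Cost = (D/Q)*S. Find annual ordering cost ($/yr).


Number of orders = D/Q = 58.6815
Cost = 58.6815 * 168.0676 = 9862.4649

9862.4649 $/yr


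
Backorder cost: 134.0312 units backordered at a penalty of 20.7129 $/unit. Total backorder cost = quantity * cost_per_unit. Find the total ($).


Total = 134.0312 * 20.7129 = 2776.1748

2776.1748 $


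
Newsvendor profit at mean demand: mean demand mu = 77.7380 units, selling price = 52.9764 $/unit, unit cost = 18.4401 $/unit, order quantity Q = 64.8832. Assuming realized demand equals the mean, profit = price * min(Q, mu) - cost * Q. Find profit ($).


Sales at mu = min(64.8832, 77.7380) = 64.8832
Revenue = 52.9764 * 64.8832 = 3437.2784
Total cost = 18.4401 * 64.8832 = 1196.4527
Profit = 3437.2784 - 1196.4527 = 2240.8257

2240.8257 $


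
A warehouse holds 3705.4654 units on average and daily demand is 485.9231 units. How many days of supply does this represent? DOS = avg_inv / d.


DOS = 3705.4654 / 485.9231 = 7.6256

7.6256 days


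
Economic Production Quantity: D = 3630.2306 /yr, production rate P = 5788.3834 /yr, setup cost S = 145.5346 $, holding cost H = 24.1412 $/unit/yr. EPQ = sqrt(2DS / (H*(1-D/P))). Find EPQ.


1 - D/P = 1 - 0.6272 = 0.3728
H*(1-D/P) = 9.0009
2DS = 1056648.3166
EPQ = sqrt(117394.2190) = 342.6284

342.6284 units


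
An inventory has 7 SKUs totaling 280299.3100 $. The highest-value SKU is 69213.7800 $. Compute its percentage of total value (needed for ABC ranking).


Top item = 69213.7800
Total = 280299.3100
Percentage = 69213.7800 / 280299.3100 * 100 = 24.6928

24.6928%


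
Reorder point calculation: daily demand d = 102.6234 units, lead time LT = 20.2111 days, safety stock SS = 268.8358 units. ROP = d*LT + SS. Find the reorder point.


d*LT = 102.6234 * 20.2111 = 2074.1318
ROP = 2074.1318 + 268.8358 = 2342.9676

2342.9676 units


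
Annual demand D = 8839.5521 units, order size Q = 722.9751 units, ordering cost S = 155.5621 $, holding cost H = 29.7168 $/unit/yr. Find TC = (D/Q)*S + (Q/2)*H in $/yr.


Ordering cost = D*S/Q = 1902.0009
Holding cost = Q*H/2 = 10742.2532
TC = 1902.0009 + 10742.2532 = 12644.2541

12644.2541 $/yr


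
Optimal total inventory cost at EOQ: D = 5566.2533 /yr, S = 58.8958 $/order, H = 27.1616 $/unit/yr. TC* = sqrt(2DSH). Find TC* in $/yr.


2*D*S*H = 17808717.1335
TC* = sqrt(17808717.1335) = 4220.0376

4220.0376 $/yr


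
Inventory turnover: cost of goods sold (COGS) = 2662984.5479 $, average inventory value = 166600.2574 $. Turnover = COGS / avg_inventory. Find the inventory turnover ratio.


Turnover = 2662984.5479 / 166600.2574 = 15.9843

15.9843


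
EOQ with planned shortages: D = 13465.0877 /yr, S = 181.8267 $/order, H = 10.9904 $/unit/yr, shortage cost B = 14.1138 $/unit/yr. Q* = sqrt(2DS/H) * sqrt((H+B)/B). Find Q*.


sqrt(2DS/H) = 667.4852
sqrt((H+B)/B) = 1.3337
Q* = 667.4852 * 1.3337 = 890.2109

890.2109 units


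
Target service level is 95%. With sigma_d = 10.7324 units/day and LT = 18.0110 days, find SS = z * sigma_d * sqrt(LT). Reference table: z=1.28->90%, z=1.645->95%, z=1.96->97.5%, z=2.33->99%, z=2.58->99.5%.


From the table, SL = 95% corresponds to z = 1.645
sqrt(LT) = sqrt(18.0110) = 4.2439
SS = 1.645 * 10.7324 * 4.2439 = 74.9258

74.9258 units


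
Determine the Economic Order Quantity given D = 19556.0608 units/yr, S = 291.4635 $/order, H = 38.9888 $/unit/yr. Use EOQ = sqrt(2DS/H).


2*D*S = 2 * 19556.0608 * 291.4635 = 11399755.8540
2*D*S/H = 292385.3992
EOQ = sqrt(292385.3992) = 540.7267

540.7267 units


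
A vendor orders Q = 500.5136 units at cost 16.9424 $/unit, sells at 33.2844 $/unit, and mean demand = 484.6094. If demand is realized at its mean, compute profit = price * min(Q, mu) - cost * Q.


Sales at mu = min(500.5136, 484.6094) = 484.6094
Revenue = 33.2844 * 484.6094 = 16129.9331
Total cost = 16.9424 * 500.5136 = 8479.9016
Profit = 16129.9331 - 8479.9016 = 7650.0315

7650.0315 $


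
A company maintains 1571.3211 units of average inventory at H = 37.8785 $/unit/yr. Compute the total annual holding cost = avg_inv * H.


Cost = 1571.3211 * 37.8785 = 59519.2863

59519.2863 $/yr


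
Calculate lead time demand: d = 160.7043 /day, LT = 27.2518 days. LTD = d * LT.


LTD = 160.7043 * 27.2518 = 4379.4814

4379.4814 units


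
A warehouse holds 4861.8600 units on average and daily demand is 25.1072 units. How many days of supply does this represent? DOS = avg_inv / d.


DOS = 4861.8600 / 25.1072 = 193.6441

193.6441 days


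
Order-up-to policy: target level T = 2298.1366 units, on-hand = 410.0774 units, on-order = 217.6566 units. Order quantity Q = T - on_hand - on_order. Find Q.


Inventory position = OH + OO = 410.0774 + 217.6566 = 627.7340
Q = 2298.1366 - 627.7340 = 1670.4026

1670.4026 units


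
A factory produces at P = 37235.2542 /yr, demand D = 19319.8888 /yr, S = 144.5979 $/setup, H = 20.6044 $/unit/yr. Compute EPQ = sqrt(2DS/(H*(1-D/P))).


1 - D/P = 1 - 0.5189 = 0.4811
H*(1-D/P) = 9.9136
2DS = 5587230.6974
EPQ = sqrt(563592.6024) = 750.7280

750.7280 units


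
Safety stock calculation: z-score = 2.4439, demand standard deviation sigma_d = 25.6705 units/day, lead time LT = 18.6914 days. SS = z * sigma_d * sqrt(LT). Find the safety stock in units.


sqrt(LT) = sqrt(18.6914) = 4.3234
SS = 2.4439 * 25.6705 * 4.3234 = 271.2306

271.2306 units


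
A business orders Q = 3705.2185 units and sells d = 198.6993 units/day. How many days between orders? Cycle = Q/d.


Cycle = 3705.2185 / 198.6993 = 18.6474

18.6474 days


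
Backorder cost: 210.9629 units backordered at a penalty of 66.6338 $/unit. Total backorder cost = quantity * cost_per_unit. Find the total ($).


Total = 210.9629 * 66.6338 = 14057.2597

14057.2597 $


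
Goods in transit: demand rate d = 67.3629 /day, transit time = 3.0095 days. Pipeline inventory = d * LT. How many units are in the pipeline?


Pipeline = 67.3629 * 3.0095 = 202.7286

202.7286 units


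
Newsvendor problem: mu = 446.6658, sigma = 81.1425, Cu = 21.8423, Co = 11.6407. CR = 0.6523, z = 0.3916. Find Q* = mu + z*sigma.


CR = Cu/(Cu+Co) = 21.8423/(21.8423+11.6407) = 0.6523
z = 0.3916
Q* = 446.6658 + 0.3916 * 81.1425 = 478.4412

478.4412 units


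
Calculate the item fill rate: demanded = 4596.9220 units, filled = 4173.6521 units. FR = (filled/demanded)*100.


FR = 4173.6521 / 4596.9220 * 100 = 90.7923

90.7923%


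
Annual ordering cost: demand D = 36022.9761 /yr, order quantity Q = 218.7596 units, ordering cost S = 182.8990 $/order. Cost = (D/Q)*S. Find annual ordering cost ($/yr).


Number of orders = D/Q = 164.6692
Cost = 164.6692 * 182.8990 = 30117.8385

30117.8385 $/yr


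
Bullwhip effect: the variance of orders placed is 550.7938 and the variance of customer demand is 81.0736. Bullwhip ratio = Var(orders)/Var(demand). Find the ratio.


BW = 550.7938 / 81.0736 = 6.7938

6.7938


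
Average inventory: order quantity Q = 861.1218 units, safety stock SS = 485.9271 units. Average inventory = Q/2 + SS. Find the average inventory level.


Q/2 = 430.5609
Avg = 430.5609 + 485.9271 = 916.4880

916.4880 units


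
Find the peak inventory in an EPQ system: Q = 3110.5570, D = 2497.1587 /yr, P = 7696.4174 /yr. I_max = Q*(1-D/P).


D/P = 0.3245
1 - D/P = 0.6755
I_max = 3110.5570 * 0.6755 = 2101.3141

2101.3141 units


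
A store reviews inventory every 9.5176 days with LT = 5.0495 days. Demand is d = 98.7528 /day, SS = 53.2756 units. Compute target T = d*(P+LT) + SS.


P + LT = 14.5671
d*(P+LT) = 98.7528 * 14.5671 = 1438.5419
T = 1438.5419 + 53.2756 = 1491.8175

1491.8175 units


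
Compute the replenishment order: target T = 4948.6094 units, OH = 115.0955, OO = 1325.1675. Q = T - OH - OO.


Inventory position = OH + OO = 115.0955 + 1325.1675 = 1440.2630
Q = 4948.6094 - 1440.2630 = 3508.3464

3508.3464 units


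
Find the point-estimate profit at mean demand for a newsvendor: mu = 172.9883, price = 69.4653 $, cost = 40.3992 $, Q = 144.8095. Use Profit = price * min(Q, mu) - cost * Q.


Sales at mu = min(144.8095, 172.9883) = 144.8095
Revenue = 69.4653 * 144.8095 = 10059.2354
Total cost = 40.3992 * 144.8095 = 5850.1880
Profit = 10059.2354 - 5850.1880 = 4209.0474

4209.0474 $


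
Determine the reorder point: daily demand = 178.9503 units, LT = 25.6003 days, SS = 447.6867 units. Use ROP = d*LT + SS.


d*LT = 178.9503 * 25.6003 = 4581.1814
ROP = 4581.1814 + 447.6867 = 5028.8681

5028.8681 units


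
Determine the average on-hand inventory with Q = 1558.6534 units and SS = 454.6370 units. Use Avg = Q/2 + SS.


Q/2 = 779.3267
Avg = 779.3267 + 454.6370 = 1233.9637

1233.9637 units


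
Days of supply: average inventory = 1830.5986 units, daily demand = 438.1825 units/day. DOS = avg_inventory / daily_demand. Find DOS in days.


DOS = 1830.5986 / 438.1825 = 4.1777

4.1777 days


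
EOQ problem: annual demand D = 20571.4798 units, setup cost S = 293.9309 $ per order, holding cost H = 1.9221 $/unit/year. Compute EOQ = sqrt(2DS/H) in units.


2*D*S = 2 * 20571.4798 * 293.9309 = 12093187.1439
2*D*S/H = 6291653.4748
EOQ = sqrt(6291653.4748) = 2508.3169

2508.3169 units


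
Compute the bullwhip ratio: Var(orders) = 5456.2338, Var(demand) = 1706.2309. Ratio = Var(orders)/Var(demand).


BW = 5456.2338 / 1706.2309 = 3.1978

3.1978


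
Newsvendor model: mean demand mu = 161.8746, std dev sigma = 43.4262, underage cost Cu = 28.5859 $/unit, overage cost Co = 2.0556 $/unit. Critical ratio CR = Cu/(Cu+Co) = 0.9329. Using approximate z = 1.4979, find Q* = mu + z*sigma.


CR = Cu/(Cu+Co) = 28.5859/(28.5859+2.0556) = 0.9329
z = 1.4979
Q* = 161.8746 + 1.4979 * 43.4262 = 226.9227

226.9227 units


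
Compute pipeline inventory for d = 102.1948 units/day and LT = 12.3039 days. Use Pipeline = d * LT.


Pipeline = 102.1948 * 12.3039 = 1257.3946

1257.3946 units


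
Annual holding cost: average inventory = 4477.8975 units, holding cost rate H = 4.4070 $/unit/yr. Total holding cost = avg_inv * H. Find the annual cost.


Cost = 4477.8975 * 4.4070 = 19734.0943

19734.0943 $/yr


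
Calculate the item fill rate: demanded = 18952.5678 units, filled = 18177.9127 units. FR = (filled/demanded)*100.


FR = 18177.9127 / 18952.5678 * 100 = 95.9127

95.9127%


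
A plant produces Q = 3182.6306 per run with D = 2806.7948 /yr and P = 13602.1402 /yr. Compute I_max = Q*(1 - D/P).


D/P = 0.2063
1 - D/P = 0.7937
I_max = 3182.6306 * 0.7937 = 2525.8964

2525.8964 units


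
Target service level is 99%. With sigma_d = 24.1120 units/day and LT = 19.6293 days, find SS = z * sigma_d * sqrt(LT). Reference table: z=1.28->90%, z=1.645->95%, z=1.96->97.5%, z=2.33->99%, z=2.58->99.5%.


From the table, SL = 99% corresponds to z = 2.33
sqrt(LT) = sqrt(19.6293) = 4.4305
SS = 2.33 * 24.1120 * 4.4305 = 248.9096

248.9096 units


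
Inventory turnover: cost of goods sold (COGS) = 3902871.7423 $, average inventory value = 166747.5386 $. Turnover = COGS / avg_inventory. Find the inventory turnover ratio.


Turnover = 3902871.7423 / 166747.5386 = 23.4059

23.4059


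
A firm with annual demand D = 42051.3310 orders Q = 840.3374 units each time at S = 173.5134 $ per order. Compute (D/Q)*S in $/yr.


Number of orders = D/Q = 50.0410
Cost = 50.0410 * 173.5134 = 8682.7855

8682.7855 $/yr


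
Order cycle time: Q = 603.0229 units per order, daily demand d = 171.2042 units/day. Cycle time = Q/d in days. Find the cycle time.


Cycle = 603.0229 / 171.2042 = 3.5222

3.5222 days


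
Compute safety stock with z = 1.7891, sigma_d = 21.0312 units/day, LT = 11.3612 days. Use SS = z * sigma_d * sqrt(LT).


sqrt(LT) = sqrt(11.3612) = 3.3706
SS = 1.7891 * 21.0312 * 3.3706 = 126.8267

126.8267 units


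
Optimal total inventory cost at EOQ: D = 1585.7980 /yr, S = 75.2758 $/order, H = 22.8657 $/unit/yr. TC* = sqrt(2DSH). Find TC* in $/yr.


2*D*S*H = 5459058.4256
TC* = sqrt(5459058.4256) = 2336.4628

2336.4628 $/yr


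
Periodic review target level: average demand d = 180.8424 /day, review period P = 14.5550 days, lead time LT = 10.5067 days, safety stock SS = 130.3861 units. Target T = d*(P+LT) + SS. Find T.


P + LT = 25.0617
d*(P+LT) = 180.8424 * 25.0617 = 4532.2180
T = 4532.2180 + 130.3861 = 4662.6041

4662.6041 units


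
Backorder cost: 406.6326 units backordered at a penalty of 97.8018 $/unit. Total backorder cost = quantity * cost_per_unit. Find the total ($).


Total = 406.6326 * 97.8018 = 39769.4002

39769.4002 $


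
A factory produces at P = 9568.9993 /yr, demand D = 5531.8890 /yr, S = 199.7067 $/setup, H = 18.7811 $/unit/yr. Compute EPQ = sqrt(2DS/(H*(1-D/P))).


1 - D/P = 1 - 0.5781 = 0.4219
H*(1-D/P) = 7.9236
2DS = 2209510.5939
EPQ = sqrt(278850.2067) = 528.0627

528.0627 units


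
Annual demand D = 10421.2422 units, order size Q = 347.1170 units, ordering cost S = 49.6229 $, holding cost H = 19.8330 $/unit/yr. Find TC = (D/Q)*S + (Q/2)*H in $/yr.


Ordering cost = D*S/Q = 1489.7924
Holding cost = Q*H/2 = 3442.1857
TC = 1489.7924 + 3442.1857 = 4931.9781

4931.9781 $/yr


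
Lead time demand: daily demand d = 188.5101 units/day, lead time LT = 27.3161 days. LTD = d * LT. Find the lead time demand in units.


LTD = 188.5101 * 27.3161 = 5149.3607

5149.3607 units


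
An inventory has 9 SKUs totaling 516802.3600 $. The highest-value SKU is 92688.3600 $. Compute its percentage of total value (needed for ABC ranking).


Top item = 92688.3600
Total = 516802.3600
Percentage = 92688.3600 / 516802.3600 * 100 = 17.9350

17.9350%


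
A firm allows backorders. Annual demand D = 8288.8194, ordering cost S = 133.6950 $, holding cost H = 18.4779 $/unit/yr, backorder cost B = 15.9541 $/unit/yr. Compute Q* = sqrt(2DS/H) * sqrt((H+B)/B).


sqrt(2DS/H) = 346.3320
sqrt((H+B)/B) = 1.4691
Q* = 346.3320 * 1.4691 = 508.7888

508.7888 units


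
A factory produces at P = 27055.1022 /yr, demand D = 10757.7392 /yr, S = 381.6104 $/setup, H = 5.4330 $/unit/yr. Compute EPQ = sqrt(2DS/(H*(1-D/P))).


1 - D/P = 1 - 0.3976 = 0.6024
H*(1-D/P) = 3.2727
2DS = 8210530.3184
EPQ = sqrt(2508784.4200) = 1583.9143

1583.9143 units


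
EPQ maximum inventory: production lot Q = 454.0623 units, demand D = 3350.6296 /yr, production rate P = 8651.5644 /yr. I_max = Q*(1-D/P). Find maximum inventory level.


D/P = 0.3873
1 - D/P = 0.6127
I_max = 454.0623 * 0.6127 = 278.2103

278.2103 units


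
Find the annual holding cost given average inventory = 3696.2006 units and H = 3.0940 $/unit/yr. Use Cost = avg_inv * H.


Cost = 3696.2006 * 3.0940 = 11436.0447

11436.0447 $/yr


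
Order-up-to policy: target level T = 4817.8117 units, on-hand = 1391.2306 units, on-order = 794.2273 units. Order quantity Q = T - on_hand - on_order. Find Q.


Inventory position = OH + OO = 1391.2306 + 794.2273 = 2185.4579
Q = 4817.8117 - 2185.4579 = 2632.3538

2632.3538 units


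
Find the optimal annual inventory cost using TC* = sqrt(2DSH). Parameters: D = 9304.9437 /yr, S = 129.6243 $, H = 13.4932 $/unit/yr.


2*D*S*H = 32549560.3719
TC* = sqrt(32549560.3719) = 5705.2222

5705.2222 $/yr


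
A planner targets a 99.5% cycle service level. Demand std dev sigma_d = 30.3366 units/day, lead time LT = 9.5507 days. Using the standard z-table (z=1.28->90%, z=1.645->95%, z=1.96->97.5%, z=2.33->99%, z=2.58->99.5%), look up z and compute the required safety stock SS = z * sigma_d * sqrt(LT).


From the table, SL = 99.5% corresponds to z = 2.58
sqrt(LT) = sqrt(9.5507) = 3.0904
SS = 2.58 * 30.3366 * 3.0904 = 241.8824

241.8824 units


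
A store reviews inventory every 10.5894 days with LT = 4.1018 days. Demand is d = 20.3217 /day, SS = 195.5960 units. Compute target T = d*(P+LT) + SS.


P + LT = 14.6912
d*(P+LT) = 20.3217 * 14.6912 = 298.5502
T = 298.5502 + 195.5960 = 494.1462

494.1462 units


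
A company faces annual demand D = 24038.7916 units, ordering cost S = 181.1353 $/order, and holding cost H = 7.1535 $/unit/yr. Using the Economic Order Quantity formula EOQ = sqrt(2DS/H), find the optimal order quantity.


2*D*S = 2 * 24038.7916 * 181.1353 = 8708547.4562
2*D*S/H = 1217382.7436
EOQ = sqrt(1217382.7436) = 1103.3507

1103.3507 units


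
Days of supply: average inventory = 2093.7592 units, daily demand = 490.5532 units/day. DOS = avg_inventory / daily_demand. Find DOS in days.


DOS = 2093.7592 / 490.5532 = 4.2682

4.2682 days


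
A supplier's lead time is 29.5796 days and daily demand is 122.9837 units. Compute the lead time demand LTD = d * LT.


LTD = 122.9837 * 29.5796 = 3637.8087

3637.8087 units


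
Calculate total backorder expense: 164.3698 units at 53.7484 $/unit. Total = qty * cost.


Total = 164.3698 * 53.7484 = 8834.6138

8834.6138 $


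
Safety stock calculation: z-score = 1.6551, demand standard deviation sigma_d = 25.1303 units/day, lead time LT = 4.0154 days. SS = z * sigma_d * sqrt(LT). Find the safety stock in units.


sqrt(LT) = sqrt(4.0154) = 2.0038
SS = 1.6551 * 25.1303 * 2.0038 = 83.3463

83.3463 units


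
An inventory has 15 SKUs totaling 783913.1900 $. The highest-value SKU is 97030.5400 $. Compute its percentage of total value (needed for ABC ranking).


Top item = 97030.5400
Total = 783913.1900
Percentage = 97030.5400 / 783913.1900 * 100 = 12.3777

12.3777%


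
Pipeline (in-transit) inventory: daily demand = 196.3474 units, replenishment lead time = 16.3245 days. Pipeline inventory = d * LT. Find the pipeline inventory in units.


Pipeline = 196.3474 * 16.3245 = 3205.2731

3205.2731 units


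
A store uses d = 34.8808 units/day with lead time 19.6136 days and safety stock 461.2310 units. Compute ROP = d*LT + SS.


d*LT = 34.8808 * 19.6136 = 684.1381
ROP = 684.1381 + 461.2310 = 1145.3691

1145.3691 units


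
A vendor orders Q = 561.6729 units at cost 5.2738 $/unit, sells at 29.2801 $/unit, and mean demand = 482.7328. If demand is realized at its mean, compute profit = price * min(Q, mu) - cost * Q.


Sales at mu = min(561.6729, 482.7328) = 482.7328
Revenue = 29.2801 * 482.7328 = 14134.4647
Total cost = 5.2738 * 561.6729 = 2962.1505
Profit = 14134.4647 - 2962.1505 = 11172.3141

11172.3141 $


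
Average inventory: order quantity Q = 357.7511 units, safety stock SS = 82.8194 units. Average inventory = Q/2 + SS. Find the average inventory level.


Q/2 = 178.8756
Avg = 178.8756 + 82.8194 = 261.6950

261.6950 units


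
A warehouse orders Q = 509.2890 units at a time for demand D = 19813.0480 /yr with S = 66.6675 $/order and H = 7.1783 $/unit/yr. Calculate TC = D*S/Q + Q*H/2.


Ordering cost = D*S/Q = 2593.5891
Holding cost = Q*H/2 = 1827.9146
TC = 2593.5891 + 1827.9146 = 4421.5037

4421.5037 $/yr


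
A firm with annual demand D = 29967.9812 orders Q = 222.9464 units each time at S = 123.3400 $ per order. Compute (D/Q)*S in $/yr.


Number of orders = D/Q = 134.4179
Cost = 134.4179 * 123.3400 = 16579.1006

16579.1006 $/yr


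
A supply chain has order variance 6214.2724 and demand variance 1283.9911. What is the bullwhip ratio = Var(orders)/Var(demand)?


BW = 6214.2724 / 1283.9911 = 4.8398

4.8398


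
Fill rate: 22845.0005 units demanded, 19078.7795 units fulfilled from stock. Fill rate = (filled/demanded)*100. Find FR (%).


FR = 19078.7795 / 22845.0005 * 100 = 83.5140

83.5140%


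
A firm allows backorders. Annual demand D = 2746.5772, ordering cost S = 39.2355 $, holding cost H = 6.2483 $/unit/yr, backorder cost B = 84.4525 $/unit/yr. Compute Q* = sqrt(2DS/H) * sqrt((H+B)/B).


sqrt(2DS/H) = 185.7247
sqrt((H+B)/B) = 1.0363
Q* = 185.7247 * 1.0363 = 192.4726

192.4726 units
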